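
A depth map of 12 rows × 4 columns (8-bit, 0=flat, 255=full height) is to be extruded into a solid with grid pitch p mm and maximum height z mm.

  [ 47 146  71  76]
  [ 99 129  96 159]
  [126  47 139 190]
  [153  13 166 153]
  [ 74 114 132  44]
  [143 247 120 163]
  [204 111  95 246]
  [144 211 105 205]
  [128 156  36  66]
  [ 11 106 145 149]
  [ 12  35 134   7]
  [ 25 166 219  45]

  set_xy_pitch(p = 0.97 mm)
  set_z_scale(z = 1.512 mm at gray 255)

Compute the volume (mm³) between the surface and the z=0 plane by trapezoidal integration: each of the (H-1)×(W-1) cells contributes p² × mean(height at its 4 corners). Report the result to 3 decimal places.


21.893

height_mm = gray/255 × 1.512; cell vol = 0.97² × mean(4 corners)
unit = 0.97² × 1.512 / (4×255) = 0.00139475 mm³ per gray-sum
row 0: Σ corner-gray over 3 cells = 1265  → 1.7644
row 1: Σ corner-gray over 3 cells = 1396  → 1.9471
row 2: Σ corner-gray over 3 cells = 1352  → 1.8857
row 3: Σ corner-gray over 3 cells = 1274  → 1.7769
row 4: Σ corner-gray over 3 cells = 1650  → 2.3013
row 5: Σ corner-gray over 3 cells = 1902  → 2.6528
row 6: Σ corner-gray over 3 cells = 1843  → 2.5705
row 7: Σ corner-gray over 3 cells = 1559  → 2.1744
row 8: Σ corner-gray over 3 cells = 1240  → 1.7295
row 9: Σ corner-gray over 3 cells = 1019  → 1.4212
row 10: Σ corner-gray over 3 cells = 1197  → 1.6695
Σ rows: total corner-gray = 15697  → 21.8933 mm³


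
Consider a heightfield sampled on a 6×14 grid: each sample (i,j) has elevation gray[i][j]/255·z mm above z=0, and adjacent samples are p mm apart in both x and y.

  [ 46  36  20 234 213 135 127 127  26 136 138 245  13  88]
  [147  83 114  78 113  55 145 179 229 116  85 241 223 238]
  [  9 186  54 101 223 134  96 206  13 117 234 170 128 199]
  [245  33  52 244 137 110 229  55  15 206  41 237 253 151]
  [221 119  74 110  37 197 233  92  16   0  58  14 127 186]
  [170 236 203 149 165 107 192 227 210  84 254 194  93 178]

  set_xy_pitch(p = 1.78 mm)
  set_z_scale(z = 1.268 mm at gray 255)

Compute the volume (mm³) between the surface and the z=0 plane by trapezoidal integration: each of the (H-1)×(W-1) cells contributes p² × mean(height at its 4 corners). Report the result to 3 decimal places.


135.690

height_mm = gray/255 × 1.268; cell vol = 1.78² × mean(4 corners)
unit = 1.78² × 1.268 / (4×255) = 0.00393876 mm³ per gray-sum
row 0: Σ corner-gray over 13 cells = 6741  → 26.5512
row 1: Σ corner-gray over 13 cells = 7239  → 28.5127
row 2: Σ corner-gray over 13 cells = 7152  → 28.1700
row 3: Σ corner-gray over 13 cells = 6181  → 24.3455
row 4: Σ corner-gray over 13 cells = 7137  → 28.1109
Σ rows: total corner-gray = 34450  → 135.6901 mm³


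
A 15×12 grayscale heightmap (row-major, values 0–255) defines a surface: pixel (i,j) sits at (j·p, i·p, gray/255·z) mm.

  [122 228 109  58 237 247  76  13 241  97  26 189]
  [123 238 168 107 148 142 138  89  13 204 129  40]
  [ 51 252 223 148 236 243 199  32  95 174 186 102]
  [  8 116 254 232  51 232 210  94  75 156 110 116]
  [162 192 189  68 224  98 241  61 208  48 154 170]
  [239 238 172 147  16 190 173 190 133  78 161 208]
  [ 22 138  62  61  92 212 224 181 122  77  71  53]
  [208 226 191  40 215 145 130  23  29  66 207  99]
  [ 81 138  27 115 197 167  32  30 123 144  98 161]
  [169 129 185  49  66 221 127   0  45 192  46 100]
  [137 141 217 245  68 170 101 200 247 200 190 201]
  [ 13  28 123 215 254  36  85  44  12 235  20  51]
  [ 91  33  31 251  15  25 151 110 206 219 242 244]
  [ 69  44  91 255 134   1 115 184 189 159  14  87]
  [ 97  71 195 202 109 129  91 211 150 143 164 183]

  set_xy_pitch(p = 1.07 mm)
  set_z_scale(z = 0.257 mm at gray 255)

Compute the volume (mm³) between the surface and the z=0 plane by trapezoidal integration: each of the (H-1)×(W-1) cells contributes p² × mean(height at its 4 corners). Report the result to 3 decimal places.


height_mm = gray/255 × 0.257; cell vol = 1.07² × mean(4 corners)
unit = 1.07² × 0.257 / (4×255) = 0.00028847 mm³ per gray-sum
row 0: Σ corner-gray over 11 cells = 5890  → 1.6991
row 1: Σ corner-gray over 11 cells = 6644  → 1.9166
row 2: Σ corner-gray over 11 cells = 6913  → 1.9942
row 3: Σ corner-gray over 11 cells = 6482  → 1.8699
row 4: Σ corner-gray over 11 cells = 6741  → 1.9446
row 5: Σ corner-gray over 11 cells = 5998  → 1.7302
row 6: Σ corner-gray over 11 cells = 5406  → 1.5595
row 7: Σ corner-gray over 11 cells = 5235  → 1.5101
row 8: Σ corner-gray over 11 cells = 4773  → 1.3769
row 9: Σ corner-gray over 11 cells = 6285  → 1.8130
row 10: Σ corner-gray over 11 cells = 6064  → 1.7493
row 11: Σ corner-gray over 11 cells = 5069  → 1.4623
row 12: Σ corner-gray over 11 cells = 5429  → 1.5661
row 13: Σ corner-gray over 11 cells = 5738  → 1.6552
Σ rows: total corner-gray = 82667  → 23.8469 mm³

23.847


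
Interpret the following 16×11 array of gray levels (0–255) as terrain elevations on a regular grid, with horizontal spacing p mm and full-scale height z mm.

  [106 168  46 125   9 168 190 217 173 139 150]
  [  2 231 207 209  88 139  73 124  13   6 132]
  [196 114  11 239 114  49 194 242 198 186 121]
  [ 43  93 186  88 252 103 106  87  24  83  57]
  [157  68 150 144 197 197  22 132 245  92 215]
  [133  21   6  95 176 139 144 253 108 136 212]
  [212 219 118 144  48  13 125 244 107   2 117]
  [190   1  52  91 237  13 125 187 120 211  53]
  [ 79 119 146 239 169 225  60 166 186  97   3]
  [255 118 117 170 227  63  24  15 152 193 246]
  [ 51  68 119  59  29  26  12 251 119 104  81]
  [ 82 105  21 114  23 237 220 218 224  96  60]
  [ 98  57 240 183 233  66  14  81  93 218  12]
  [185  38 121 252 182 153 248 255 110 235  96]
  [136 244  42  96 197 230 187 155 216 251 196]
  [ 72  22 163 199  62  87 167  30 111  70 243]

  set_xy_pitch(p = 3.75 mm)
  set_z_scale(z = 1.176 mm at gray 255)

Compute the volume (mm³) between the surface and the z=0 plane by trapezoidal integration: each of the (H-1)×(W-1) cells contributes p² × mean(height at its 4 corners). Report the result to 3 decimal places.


height_mm = gray/255 × 1.176; cell vol = 3.75² × mean(4 corners)
unit = 3.75² × 1.176 / (4×255) = 0.0162132 mm³ per gray-sum
row 0: Σ corner-gray over 10 cells = 5040  → 81.7147
row 1: Σ corner-gray over 10 cells = 5325  → 86.3355
row 2: Σ corner-gray over 10 cells = 5155  → 83.5792
row 3: Σ corner-gray over 10 cells = 5010  → 81.2283
row 4: Σ corner-gray over 10 cells = 5367  → 87.0164
row 5: Σ corner-gray over 10 cells = 4870  → 78.9585
row 6: Σ corner-gray over 10 cells = 4686  → 75.9752
row 7: Σ corner-gray over 10 cells = 5213  → 84.5196
row 8: Σ corner-gray over 10 cells = 5555  → 90.0645
row 9: Σ corner-gray over 10 cells = 4365  → 70.7708
row 10: Σ corner-gray over 10 cells = 4364  → 70.7546
row 11: Σ corner-gray over 10 cells = 5138  → 83.3036
row 12: Σ corner-gray over 10 cells = 5949  → 96.4525
row 13: Σ corner-gray over 10 cells = 7037  → 114.0925
row 14: Σ corner-gray over 10 cells = 5705  → 92.4965
Σ rows: total corner-gray = 78779  → 1277.2625 mm³

1277.262


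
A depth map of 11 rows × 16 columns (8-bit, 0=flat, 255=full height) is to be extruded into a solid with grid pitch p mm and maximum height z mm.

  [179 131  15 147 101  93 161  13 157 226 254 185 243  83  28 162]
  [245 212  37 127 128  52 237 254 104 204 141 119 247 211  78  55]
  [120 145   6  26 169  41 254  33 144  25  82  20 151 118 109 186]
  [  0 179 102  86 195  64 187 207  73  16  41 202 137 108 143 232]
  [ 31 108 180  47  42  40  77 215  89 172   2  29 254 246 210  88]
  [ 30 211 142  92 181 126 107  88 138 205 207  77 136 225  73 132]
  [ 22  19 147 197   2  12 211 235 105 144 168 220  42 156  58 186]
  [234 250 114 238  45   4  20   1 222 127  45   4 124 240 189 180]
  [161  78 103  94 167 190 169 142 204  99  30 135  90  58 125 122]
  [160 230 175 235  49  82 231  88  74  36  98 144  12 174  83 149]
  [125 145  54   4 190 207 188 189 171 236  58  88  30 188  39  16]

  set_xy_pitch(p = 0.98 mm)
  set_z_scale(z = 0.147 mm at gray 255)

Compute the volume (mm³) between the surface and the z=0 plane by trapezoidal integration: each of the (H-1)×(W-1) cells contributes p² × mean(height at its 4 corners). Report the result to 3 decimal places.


height_mm = gray/255 × 0.147; cell vol = 0.98² × mean(4 corners)
unit = 0.98² × 0.147 / (4×255) = 0.000138411 mm³ per gray-sum
row 0: Σ corner-gray over 15 cells = 8617  → 1.1927
row 1: Σ corner-gray over 15 cells = 7554  → 1.0456
row 2: Σ corner-gray over 15 cells = 6664  → 0.9224
row 3: Σ corner-gray over 15 cells = 7253  → 1.0039
row 4: Σ corner-gray over 15 cells = 7719  → 1.0684
row 5: Σ corner-gray over 15 cells = 7818  → 1.0821
row 6: Σ corner-gray over 15 cells = 7300  → 1.0104
row 7: Σ corner-gray over 15 cells = 7311  → 1.0119
row 8: Σ corner-gray over 15 cells = 7382  → 1.0217
row 9: Σ corner-gray over 15 cells = 7446  → 1.0306
Σ rows: total corner-gray = 75064  → 10.3897 mm³

10.390


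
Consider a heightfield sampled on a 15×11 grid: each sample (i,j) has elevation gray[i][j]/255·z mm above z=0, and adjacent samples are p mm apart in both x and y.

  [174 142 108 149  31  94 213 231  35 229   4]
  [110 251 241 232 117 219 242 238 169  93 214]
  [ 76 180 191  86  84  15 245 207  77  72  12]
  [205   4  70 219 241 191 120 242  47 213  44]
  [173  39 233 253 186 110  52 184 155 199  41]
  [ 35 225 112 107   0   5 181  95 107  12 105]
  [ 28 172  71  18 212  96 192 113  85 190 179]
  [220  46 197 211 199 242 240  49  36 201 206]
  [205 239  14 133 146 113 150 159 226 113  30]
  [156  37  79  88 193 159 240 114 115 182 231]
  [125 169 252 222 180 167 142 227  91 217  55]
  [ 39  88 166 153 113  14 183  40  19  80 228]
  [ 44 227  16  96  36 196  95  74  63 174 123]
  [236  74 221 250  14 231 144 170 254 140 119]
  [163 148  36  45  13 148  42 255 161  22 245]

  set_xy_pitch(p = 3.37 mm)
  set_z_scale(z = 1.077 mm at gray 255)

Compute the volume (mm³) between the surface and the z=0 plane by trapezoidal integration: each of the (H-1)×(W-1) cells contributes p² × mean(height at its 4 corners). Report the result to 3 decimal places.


height_mm = gray/255 × 1.077; cell vol = 3.37² × mean(4 corners)
unit = 3.37² × 1.077 / (4×255) = 0.0119916 mm³ per gray-sum
row 0: Σ corner-gray over 10 cells = 6570  → 78.7845
row 1: Σ corner-gray over 10 cells = 6330  → 75.9065
row 2: Σ corner-gray over 10 cells = 5345  → 64.0948
row 3: Σ corner-gray over 10 cells = 5979  → 71.6975
row 4: Σ corner-gray over 10 cells = 4864  → 58.3269
row 5: Σ corner-gray over 10 cells = 4333  → 51.9594
row 6: Σ corner-gray over 10 cells = 5773  → 69.2272
row 7: Σ corner-gray over 10 cells = 6089  → 73.0165
row 8: Σ corner-gray over 10 cells = 5622  → 67.4165
row 9: Σ corner-gray over 10 cells = 6315  → 75.7266
row 10: Σ corner-gray over 10 cells = 5493  → 65.8696
row 11: Σ corner-gray over 10 cells = 4100  → 49.1654
row 12: Σ corner-gray over 10 cells = 5472  → 65.6178
row 13: Σ corner-gray over 10 cells = 5499  → 65.9415
Σ rows: total corner-gray = 77784  → 932.7507 mm³

932.751


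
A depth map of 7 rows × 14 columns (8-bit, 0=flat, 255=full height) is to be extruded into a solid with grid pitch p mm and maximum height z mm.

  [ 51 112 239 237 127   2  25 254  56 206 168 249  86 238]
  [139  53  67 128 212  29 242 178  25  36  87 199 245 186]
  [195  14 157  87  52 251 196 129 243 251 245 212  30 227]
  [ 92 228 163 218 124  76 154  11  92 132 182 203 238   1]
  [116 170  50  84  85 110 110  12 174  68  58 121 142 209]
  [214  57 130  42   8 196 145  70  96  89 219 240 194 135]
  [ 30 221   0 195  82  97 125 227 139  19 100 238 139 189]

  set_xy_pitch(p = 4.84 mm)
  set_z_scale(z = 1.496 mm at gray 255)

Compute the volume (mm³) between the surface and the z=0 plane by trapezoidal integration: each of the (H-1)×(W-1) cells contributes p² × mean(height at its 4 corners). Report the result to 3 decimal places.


height_mm = gray/255 × 1.496; cell vol = 4.84² × mean(4 corners)
unit = 4.84² × 1.496 / (4×255) = 0.0343575 mm³ per gray-sum
row 0: Σ corner-gray over 13 cells = 7138  → 245.2442
row 1: Σ corner-gray over 13 cells = 7483  → 257.0975
row 2: Σ corner-gray over 13 cells = 7891  → 271.1154
row 3: Σ corner-gray over 13 cells = 6428  → 220.8503
row 4: Σ corner-gray over 13 cells = 6014  → 206.6263
row 5: Σ corner-gray over 13 cells = 6704  → 230.3330
Σ rows: total corner-gray = 41658  → 1431.2667 mm³

1431.267


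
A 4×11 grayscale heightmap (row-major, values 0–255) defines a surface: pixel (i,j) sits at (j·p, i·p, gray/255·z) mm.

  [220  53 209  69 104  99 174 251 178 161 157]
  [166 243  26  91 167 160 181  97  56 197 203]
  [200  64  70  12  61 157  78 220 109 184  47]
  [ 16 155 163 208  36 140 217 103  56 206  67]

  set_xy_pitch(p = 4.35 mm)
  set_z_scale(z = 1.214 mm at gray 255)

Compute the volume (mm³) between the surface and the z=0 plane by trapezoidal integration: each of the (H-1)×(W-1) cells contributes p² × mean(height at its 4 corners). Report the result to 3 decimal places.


350.164

height_mm = gray/255 × 1.214; cell vol = 4.35² × mean(4 corners)
unit = 4.35² × 1.214 / (4×255) = 0.0225215 mm³ per gray-sum
row 0: Σ corner-gray over 10 cells = 5778  → 130.1291
row 1: Σ corner-gray over 10 cells = 4962  → 111.7516
row 2: Σ corner-gray over 10 cells = 4808  → 108.2833
Σ rows: total corner-gray = 15548  → 350.1641 mm³


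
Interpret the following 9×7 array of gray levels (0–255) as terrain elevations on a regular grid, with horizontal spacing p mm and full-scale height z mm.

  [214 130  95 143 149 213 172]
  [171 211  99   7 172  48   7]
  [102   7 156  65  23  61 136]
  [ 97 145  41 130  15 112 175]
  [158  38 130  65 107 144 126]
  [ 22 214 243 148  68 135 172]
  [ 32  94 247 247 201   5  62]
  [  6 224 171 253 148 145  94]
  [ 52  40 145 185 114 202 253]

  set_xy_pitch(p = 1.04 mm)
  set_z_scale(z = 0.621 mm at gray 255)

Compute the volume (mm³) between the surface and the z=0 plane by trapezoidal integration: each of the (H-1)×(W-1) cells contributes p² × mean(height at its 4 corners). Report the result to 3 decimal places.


15.487

height_mm = gray/255 × 0.621; cell vol = 1.04² × mean(4 corners)
unit = 1.04² × 0.621 / (4×255) = 0.000658504 mm³ per gray-sum
row 0: Σ corner-gray over 6 cells = 3098  → 2.0400
row 1: Σ corner-gray over 6 cells = 2114  → 1.3921
row 2: Σ corner-gray over 6 cells = 2020  → 1.3302
row 3: Σ corner-gray over 6 cells = 2410  → 1.5870
row 4: Σ corner-gray over 6 cells = 3062  → 2.0163
row 5: Σ corner-gray over 6 cells = 3492  → 2.2995
row 6: Σ corner-gray over 6 cells = 3664  → 2.4128
row 7: Σ corner-gray over 6 cells = 3659  → 2.4095
Σ rows: total corner-gray = 23519  → 15.4873 mm³


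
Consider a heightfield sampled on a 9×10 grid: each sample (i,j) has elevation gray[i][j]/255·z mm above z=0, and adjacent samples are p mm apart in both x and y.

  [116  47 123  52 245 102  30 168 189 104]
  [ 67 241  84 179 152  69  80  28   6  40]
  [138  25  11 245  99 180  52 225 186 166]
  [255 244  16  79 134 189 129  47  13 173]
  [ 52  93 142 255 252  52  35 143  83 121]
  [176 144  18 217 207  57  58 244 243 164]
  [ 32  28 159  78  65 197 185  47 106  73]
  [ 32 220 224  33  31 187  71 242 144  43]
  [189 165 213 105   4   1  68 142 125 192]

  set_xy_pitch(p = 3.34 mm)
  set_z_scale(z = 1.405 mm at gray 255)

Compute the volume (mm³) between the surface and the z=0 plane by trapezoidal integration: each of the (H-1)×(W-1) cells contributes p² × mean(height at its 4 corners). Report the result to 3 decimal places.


height_mm = gray/255 × 1.405; cell vol = 3.34² × mean(4 corners)
unit = 3.34² × 1.405 / (4×255) = 0.0153663 mm³ per gray-sum
row 0: Σ corner-gray over 9 cells = 3917  → 60.1898
row 1: Σ corner-gray over 9 cells = 4135  → 63.5396
row 2: Σ corner-gray over 9 cells = 4480  → 68.8410
row 3: Σ corner-gray over 9 cells = 4413  → 67.8114
row 4: Σ corner-gray over 9 cells = 4999  → 76.8161
row 5: Σ corner-gray over 9 cells = 4551  → 69.9320
row 6: Σ corner-gray over 9 cells = 4214  → 64.7536
row 7: Σ corner-gray over 9 cells = 4406  → 67.7039
Σ rows: total corner-gray = 35115  → 539.5873 mm³

539.587


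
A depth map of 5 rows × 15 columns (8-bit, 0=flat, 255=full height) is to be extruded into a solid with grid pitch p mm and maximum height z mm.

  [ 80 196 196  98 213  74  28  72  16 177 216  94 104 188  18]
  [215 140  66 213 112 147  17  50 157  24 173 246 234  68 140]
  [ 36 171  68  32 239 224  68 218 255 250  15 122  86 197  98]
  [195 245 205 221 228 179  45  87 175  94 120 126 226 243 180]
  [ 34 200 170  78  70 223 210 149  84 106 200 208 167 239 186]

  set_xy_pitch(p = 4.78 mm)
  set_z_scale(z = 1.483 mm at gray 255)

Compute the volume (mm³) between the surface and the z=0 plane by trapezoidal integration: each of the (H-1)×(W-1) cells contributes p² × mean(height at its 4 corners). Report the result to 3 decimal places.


1087.682

height_mm = gray/255 × 1.483; cell vol = 4.78² × mean(4 corners)
unit = 4.78² × 1.483 / (4×255) = 0.0332198 mm³ per gray-sum
row 0: Σ corner-gray over 14 cells = 7091  → 235.5615
row 1: Σ corner-gray over 14 cells = 7673  → 254.8954
row 2: Σ corner-gray over 14 cells = 8787  → 291.9022
row 3: Σ corner-gray over 14 cells = 9191  → 305.3230
Σ rows: total corner-gray = 32742  → 1087.6821 mm³


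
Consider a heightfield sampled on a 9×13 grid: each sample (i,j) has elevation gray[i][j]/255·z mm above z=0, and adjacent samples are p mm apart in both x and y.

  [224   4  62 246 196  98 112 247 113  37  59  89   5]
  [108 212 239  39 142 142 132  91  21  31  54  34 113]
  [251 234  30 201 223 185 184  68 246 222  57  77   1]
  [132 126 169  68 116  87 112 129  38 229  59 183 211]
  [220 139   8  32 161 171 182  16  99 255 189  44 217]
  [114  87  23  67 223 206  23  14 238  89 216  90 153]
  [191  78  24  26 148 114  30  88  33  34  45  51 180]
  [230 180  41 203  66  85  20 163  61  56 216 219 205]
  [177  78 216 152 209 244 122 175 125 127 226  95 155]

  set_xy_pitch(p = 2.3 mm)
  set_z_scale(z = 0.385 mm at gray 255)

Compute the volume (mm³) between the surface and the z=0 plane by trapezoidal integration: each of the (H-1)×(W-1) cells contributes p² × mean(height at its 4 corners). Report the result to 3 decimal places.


92.266

height_mm = gray/255 × 0.385; cell vol = 2.3² × mean(4 corners)
unit = 2.3² × 0.385 / (4×255) = 0.00199672 mm³ per gray-sum
row 0: Σ corner-gray over 12 cells = 5250  → 10.4828
row 1: Σ corner-gray over 12 cells = 6201  → 12.3816
row 2: Σ corner-gray over 12 cells = 6681  → 13.3401
row 3: Σ corner-gray over 12 cells = 6004  → 11.9883
row 4: Σ corner-gray over 12 cells = 5848  → 11.6768
row 5: Σ corner-gray over 12 cells = 4532  → 9.0491
row 6: Σ corner-gray over 12 cells = 4768  → 9.5203
row 7: Σ corner-gray over 12 cells = 6925  → 13.8273
Σ rows: total corner-gray = 46209  → 92.2662 mm³


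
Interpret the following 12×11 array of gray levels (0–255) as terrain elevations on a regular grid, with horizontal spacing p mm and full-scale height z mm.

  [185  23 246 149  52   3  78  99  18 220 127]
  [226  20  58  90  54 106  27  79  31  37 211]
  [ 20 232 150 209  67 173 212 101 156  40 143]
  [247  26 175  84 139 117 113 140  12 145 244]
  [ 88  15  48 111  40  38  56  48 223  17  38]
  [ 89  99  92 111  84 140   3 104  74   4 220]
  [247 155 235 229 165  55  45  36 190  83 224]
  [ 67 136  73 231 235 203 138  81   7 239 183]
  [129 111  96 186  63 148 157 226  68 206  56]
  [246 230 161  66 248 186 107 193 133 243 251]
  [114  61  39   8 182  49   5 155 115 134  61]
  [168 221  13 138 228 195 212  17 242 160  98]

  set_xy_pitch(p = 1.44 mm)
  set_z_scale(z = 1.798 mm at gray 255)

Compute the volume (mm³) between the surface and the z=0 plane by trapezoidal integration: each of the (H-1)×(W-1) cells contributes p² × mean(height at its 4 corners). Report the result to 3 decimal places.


height_mm = gray/255 × 1.798; cell vol = 1.44² × mean(4 corners)
unit = 1.44² × 1.798 / (4×255) = 0.00365523 mm³ per gray-sum
row 0: Σ corner-gray over 10 cells = 3529  → 12.8993
row 1: Σ corner-gray over 10 cells = 4284  → 15.6590
row 2: Σ corner-gray over 10 cells = 5236  → 19.1388
row 3: Σ corner-gray over 10 cells = 3711  → 13.5646
row 4: Σ corner-gray over 10 cells = 3049  → 11.1448
row 5: Σ corner-gray over 10 cells = 4588  → 16.7702
row 6: Σ corner-gray over 10 cells = 5793  → 21.1747
row 7: Σ corner-gray over 10 cells = 5643  → 20.6265
row 8: Σ corner-gray over 10 cells = 6338  → 23.1668
row 9: Σ corner-gray over 10 cells = 5302  → 19.3800
row 10: Σ corner-gray over 10 cells = 4789  → 17.5049
Σ rows: total corner-gray = 52262  → 191.0295 mm³

191.030


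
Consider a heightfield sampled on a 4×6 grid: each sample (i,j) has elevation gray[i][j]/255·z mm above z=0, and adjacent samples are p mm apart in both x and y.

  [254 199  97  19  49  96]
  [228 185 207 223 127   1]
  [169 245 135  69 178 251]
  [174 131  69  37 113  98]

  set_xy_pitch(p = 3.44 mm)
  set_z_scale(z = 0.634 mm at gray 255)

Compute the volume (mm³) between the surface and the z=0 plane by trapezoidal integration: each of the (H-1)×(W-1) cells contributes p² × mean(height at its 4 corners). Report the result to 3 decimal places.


height_mm = gray/255 × 0.634; cell vol = 3.44² × mean(4 corners)
unit = 3.44² × 0.634 / (4×255) = 0.00735539 mm³ per gray-sum
row 0: Σ corner-gray over 5 cells = 2791  → 20.5289
row 1: Σ corner-gray over 5 cells = 3387  → 24.9127
row 2: Σ corner-gray over 5 cells = 2646  → 19.4624
Σ rows: total corner-gray = 8824  → 64.9040 mm³

64.904


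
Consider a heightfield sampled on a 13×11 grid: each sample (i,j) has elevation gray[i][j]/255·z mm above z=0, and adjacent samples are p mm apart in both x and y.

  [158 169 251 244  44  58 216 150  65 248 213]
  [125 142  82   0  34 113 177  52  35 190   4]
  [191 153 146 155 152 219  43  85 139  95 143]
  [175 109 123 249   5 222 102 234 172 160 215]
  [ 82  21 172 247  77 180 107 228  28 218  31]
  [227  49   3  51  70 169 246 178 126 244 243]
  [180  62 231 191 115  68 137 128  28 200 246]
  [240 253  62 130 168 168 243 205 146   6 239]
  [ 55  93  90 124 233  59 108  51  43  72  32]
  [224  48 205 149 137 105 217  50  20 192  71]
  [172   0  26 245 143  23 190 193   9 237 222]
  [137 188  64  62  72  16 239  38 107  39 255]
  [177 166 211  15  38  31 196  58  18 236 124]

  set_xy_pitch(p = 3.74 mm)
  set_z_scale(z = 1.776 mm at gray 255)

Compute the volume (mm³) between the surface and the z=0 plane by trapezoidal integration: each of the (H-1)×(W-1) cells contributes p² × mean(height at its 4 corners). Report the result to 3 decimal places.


height_mm = gray/255 × 1.776; cell vol = 3.74² × mean(4 corners)
unit = 3.74² × 1.776 / (4×255) = 0.0243549 mm³ per gray-sum
row 0: Σ corner-gray over 10 cells = 5040  → 122.7486
row 1: Σ corner-gray over 10 cells = 4487  → 109.2803
row 2: Σ corner-gray over 10 cells = 5850  → 142.4760
row 3: Σ corner-gray over 10 cells = 5811  → 141.5262
row 4: Σ corner-gray over 10 cells = 5411  → 131.7843
row 5: Σ corner-gray over 10 cells = 5488  → 133.6596
row 6: Σ corner-gray over 10 cells = 5987  → 145.8127
row 7: Σ corner-gray over 10 cells = 5074  → 123.5767
row 8: Σ corner-gray over 10 cells = 4374  → 106.5282
row 9: Σ corner-gray over 10 cells = 5067  → 123.4062
row 10: Σ corner-gray over 10 cells = 4568  → 111.2531
row 11: Σ corner-gray over 10 cells = 4281  → 104.2632
Σ rows: total corner-gray = 61438  → 1496.3151 mm³

1496.315


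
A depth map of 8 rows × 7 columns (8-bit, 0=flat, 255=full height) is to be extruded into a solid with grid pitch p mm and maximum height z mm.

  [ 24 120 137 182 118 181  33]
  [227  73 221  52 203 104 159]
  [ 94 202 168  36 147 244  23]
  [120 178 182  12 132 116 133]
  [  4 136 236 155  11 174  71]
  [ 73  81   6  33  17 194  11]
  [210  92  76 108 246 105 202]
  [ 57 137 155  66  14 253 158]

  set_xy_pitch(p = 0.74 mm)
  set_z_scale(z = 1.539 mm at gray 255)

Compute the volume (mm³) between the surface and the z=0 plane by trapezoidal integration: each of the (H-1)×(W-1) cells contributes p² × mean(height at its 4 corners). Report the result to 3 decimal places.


height_mm = gray/255 × 1.539; cell vol = 0.74² × mean(4 corners)
unit = 0.74² × 1.539 / (4×255) = 0.000826232 mm³ per gray-sum
row 0: Σ corner-gray over 6 cells = 3225  → 2.6646
row 1: Σ corner-gray over 6 cells = 3403  → 2.8117
row 2: Σ corner-gray over 6 cells = 3204  → 2.6472
row 3: Σ corner-gray over 6 cells = 2992  → 2.4721
row 4: Σ corner-gray over 6 cells = 2245  → 1.8549
row 5: Σ corner-gray over 6 cells = 2412  → 1.9929
row 6: Σ corner-gray over 6 cells = 3131  → 2.5869
Σ rows: total corner-gray = 20612  → 17.0303 mm³

17.030


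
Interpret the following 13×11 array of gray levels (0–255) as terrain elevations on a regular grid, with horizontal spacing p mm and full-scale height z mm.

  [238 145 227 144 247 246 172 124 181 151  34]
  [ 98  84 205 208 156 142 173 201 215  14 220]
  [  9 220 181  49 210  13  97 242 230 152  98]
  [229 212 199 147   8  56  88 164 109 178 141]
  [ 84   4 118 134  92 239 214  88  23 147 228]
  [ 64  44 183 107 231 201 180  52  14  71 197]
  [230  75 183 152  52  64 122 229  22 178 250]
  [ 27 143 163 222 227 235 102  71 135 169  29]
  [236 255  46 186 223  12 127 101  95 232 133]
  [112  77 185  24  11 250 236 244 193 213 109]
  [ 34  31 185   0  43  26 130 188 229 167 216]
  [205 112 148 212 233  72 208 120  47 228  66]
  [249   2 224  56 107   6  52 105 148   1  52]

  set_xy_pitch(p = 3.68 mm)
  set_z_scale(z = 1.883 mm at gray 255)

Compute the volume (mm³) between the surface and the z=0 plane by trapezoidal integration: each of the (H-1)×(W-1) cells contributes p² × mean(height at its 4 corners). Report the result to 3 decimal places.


height_mm = gray/255 × 1.883; cell vol = 3.68² × mean(4 corners)
unit = 3.68² × 1.883 / (4×255) = 0.0250003 mm³ per gray-sum
row 0: Σ corner-gray over 10 cells = 6660  → 166.5022
row 1: Σ corner-gray over 10 cells = 6009  → 150.2270
row 2: Σ corner-gray over 10 cells = 5587  → 139.6769
row 3: Σ corner-gray over 10 cells = 5122  → 128.0517
row 4: Σ corner-gray over 10 cells = 4857  → 121.4266
row 5: Σ corner-gray over 10 cells = 5061  → 126.5267
row 6: Σ corner-gray over 10 cells = 5624  → 140.6019
row 7: Σ corner-gray over 10 cells = 5913  → 147.8270
row 8: Σ corner-gray over 10 cells = 6010  → 150.2520
row 9: Σ corner-gray over 10 cells = 5335  → 133.3768
row 10: Σ corner-gray over 10 cells = 5279  → 131.9768
row 11: Σ corner-gray over 10 cells = 4734  → 118.3516
Σ rows: total corner-gray = 66191  → 1654.7970 mm³

1654.797


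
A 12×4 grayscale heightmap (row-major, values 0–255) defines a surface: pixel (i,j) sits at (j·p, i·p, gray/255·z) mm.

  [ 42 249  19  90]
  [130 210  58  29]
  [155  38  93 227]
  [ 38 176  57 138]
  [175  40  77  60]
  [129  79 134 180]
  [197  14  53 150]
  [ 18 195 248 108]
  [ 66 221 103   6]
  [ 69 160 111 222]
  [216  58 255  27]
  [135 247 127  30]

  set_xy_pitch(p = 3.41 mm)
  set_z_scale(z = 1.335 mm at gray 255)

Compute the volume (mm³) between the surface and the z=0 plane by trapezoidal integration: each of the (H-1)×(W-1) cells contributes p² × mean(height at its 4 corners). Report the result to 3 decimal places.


height_mm = gray/255 × 1.335; cell vol = 3.41² × mean(4 corners)
unit = 3.41² × 1.335 / (4×255) = 0.0152191 mm³ per gray-sum
row 0: Σ corner-gray over 3 cells = 1363  → 20.7437
row 1: Σ corner-gray over 3 cells = 1339  → 20.3784
row 2: Σ corner-gray over 3 cells = 1286  → 19.5718
row 3: Σ corner-gray over 3 cells = 1111  → 16.9085
row 4: Σ corner-gray over 3 cells = 1204  → 18.3238
row 5: Σ corner-gray over 3 cells = 1216  → 18.5065
row 6: Σ corner-gray over 3 cells = 1493  → 22.7222
row 7: Σ corner-gray over 3 cells = 1732  → 26.3595
row 8: Σ corner-gray over 3 cells = 1553  → 23.6353
row 9: Σ corner-gray over 3 cells = 1702  → 25.9030
row 10: Σ corner-gray over 3 cells = 1782  → 27.1205
Σ rows: total corner-gray = 15781  → 240.1731 mm³

240.173


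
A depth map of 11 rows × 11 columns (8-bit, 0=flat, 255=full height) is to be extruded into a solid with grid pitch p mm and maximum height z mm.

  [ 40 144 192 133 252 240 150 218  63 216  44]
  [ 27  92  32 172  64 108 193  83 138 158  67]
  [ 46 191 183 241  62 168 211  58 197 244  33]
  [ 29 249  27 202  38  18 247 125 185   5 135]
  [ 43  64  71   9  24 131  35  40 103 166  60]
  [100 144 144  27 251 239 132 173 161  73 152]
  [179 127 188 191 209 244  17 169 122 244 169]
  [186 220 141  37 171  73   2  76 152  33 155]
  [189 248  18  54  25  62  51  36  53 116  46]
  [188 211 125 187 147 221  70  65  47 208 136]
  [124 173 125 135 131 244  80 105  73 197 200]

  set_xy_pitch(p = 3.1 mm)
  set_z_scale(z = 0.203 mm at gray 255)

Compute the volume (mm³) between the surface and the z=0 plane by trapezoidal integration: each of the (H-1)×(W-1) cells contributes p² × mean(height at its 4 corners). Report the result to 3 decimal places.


95.977

height_mm = gray/255 × 0.203; cell vol = 3.1² × mean(4 corners)
unit = 3.1² × 0.203 / (4×255) = 0.00191258 mm³ per gray-sum
row 0: Σ corner-gray over 10 cells = 5474  → 10.4695
row 1: Σ corner-gray over 10 cells = 5363  → 10.2572
row 2: Σ corner-gray over 10 cells = 5545  → 10.6052
row 3: Σ corner-gray over 10 cells = 3745  → 7.1626
row 4: Σ corner-gray over 10 cells = 4329  → 8.2796
row 5: Σ corner-gray over 10 cells = 6310  → 12.0684
row 6: Σ corner-gray over 10 cells = 5521  → 10.5593
row 7: Σ corner-gray over 10 cells = 3712  → 7.0995
row 8: Σ corner-gray over 10 cells = 4447  → 8.5052
row 9: Σ corner-gray over 10 cells = 5736  → 10.9705
Σ rows: total corner-gray = 50182  → 95.9770 mm³


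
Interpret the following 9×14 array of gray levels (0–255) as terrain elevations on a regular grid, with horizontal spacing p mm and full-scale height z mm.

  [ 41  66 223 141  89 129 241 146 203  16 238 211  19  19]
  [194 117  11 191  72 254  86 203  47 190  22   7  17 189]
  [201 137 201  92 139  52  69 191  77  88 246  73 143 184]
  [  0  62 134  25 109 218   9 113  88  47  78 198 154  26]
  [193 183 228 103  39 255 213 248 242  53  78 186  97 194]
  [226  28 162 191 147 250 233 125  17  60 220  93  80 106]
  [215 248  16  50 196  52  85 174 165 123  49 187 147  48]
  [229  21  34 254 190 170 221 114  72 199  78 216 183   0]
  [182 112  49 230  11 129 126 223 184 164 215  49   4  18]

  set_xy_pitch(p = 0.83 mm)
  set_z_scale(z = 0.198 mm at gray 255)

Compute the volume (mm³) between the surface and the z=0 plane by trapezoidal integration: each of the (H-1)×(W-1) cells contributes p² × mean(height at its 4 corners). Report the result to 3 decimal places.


height_mm = gray/255 × 0.198; cell vol = 0.83² × mean(4 corners)
unit = 0.83² × 0.198 / (4×255) = 0.000133728 mm³ per gray-sum
row 0: Σ corner-gray over 13 cells = 6321  → 0.8453
row 1: Σ corner-gray over 13 cells = 6218  → 0.8315
row 2: Σ corner-gray over 13 cells = 5897  → 0.7886
row 3: Σ corner-gray over 13 cells = 6733  → 0.9004
row 4: Σ corner-gray over 13 cells = 7781  → 1.0405
row 5: Σ corner-gray over 13 cells = 6791  → 0.9081
row 6: Σ corner-gray over 13 cells = 6980  → 0.9334
row 7: Σ corner-gray over 13 cells = 6925  → 0.9261
Σ rows: total corner-gray = 53646  → 7.1740 mm³

7.174


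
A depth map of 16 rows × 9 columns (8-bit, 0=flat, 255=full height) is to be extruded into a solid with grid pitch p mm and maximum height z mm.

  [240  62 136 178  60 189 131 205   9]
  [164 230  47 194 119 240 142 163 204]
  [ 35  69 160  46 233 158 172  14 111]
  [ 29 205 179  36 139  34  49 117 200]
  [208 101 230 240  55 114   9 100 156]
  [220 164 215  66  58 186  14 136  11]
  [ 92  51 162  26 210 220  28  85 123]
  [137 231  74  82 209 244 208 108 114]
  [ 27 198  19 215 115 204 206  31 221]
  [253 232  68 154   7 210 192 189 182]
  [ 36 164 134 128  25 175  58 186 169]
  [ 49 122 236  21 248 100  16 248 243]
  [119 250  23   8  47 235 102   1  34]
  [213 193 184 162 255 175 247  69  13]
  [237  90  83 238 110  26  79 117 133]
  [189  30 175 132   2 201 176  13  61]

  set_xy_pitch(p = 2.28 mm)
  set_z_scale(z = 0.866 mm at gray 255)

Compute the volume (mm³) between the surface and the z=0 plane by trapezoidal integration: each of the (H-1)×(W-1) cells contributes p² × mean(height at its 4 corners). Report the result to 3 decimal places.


height_mm = gray/255 × 0.866; cell vol = 2.28² × mean(4 corners)
unit = 2.28² × 0.866 / (4×255) = 0.00441354 mm³ per gray-sum
row 0: Σ corner-gray over 8 cells = 4809  → 21.2247
row 1: Σ corner-gray over 8 cells = 4488  → 19.8080
row 2: Σ corner-gray over 8 cells = 3597  → 15.8755
row 3: Σ corner-gray over 8 cells = 3809  → 16.8112
row 4: Σ corner-gray over 8 cells = 3971  → 17.5262
row 5: Σ corner-gray over 8 cells = 3688  → 16.2771
row 6: Σ corner-gray over 8 cells = 4342  → 19.1636
row 7: Σ corner-gray over 8 cells = 4787  → 21.1276
row 8: Σ corner-gray over 8 cells = 4763  → 21.0217
row 9: Σ corner-gray over 8 cells = 4484  → 19.7903
row 10: Σ corner-gray over 8 cells = 4219  → 18.6207
row 11: Σ corner-gray over 8 cells = 3759  → 16.5905
row 12: Σ corner-gray over 8 cells = 4281  → 18.8944
row 13: Σ corner-gray over 8 cells = 4652  → 20.5318
row 14: Σ corner-gray over 8 cells = 3564  → 15.7299
Σ rows: total corner-gray = 63213  → 278.9933 mm³

278.993


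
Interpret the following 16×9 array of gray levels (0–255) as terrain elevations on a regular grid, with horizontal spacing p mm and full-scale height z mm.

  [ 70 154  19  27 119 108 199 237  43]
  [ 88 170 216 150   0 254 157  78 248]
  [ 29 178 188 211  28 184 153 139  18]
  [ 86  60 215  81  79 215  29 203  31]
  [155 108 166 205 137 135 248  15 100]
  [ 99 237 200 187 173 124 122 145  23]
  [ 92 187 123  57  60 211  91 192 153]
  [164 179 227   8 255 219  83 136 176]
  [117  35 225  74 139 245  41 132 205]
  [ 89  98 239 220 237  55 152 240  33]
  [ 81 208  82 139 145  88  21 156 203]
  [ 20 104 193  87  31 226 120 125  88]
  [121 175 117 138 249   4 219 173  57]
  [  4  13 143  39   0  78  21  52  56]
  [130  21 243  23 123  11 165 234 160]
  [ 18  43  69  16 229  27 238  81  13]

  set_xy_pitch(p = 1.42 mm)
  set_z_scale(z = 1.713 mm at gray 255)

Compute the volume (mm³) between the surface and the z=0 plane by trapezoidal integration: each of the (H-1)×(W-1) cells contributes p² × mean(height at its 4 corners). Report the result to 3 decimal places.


height_mm = gray/255 × 1.713; cell vol = 1.42² × mean(4 corners)
unit = 1.42² × 1.713 / (4×255) = 0.00338637 mm³ per gray-sum
row 0: Σ corner-gray over 8 cells = 4225  → 14.3074
row 1: Σ corner-gray over 8 cells = 4595  → 15.5604
row 2: Σ corner-gray over 8 cells = 4090  → 13.8502
row 3: Σ corner-gray over 8 cells = 4164  → 14.1008
row 4: Σ corner-gray over 8 cells = 4781  → 16.1902
row 5: Σ corner-gray over 8 cells = 4585  → 15.5265
row 6: Σ corner-gray over 8 cells = 4641  → 15.7161
row 7: Σ corner-gray over 8 cells = 4658  → 15.7737
row 8: Σ corner-gray over 8 cells = 4708  → 15.9430
row 9: Σ corner-gray over 8 cells = 4566  → 15.4621
row 10: Σ corner-gray over 8 cells = 3842  → 13.0104
row 11: Σ corner-gray over 8 cells = 4208  → 14.2498
row 12: Σ corner-gray over 8 cells = 3080  → 10.4300
row 13: Σ corner-gray over 8 cells = 2682  → 9.0822
row 14: Σ corner-gray over 8 cells = 3367  → 11.4019
Σ rows: total corner-gray = 62192  → 210.6049 mm³

210.605


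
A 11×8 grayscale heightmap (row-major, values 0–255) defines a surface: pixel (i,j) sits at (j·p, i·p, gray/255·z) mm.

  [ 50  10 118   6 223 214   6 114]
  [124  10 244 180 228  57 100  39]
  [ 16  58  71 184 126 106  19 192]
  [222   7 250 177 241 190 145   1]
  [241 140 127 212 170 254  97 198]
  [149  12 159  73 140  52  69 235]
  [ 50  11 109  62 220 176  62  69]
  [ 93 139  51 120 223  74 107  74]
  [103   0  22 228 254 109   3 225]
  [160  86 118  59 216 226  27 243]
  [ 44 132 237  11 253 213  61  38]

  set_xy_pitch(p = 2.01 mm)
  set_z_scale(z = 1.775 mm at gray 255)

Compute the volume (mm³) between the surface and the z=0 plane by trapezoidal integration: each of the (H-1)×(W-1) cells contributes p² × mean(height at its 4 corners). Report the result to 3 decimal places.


242.428

height_mm = gray/255 × 1.775; cell vol = 2.01² × mean(4 corners)
unit = 2.01² × 1.775 / (4×255) = 0.00703057 mm³ per gray-sum
row 0: Σ corner-gray over 7 cells = 3119  → 21.9283
row 1: Σ corner-gray over 7 cells = 3137  → 22.0549
row 2: Σ corner-gray over 7 cells = 3579  → 25.1624
row 3: Σ corner-gray over 7 cells = 4682  → 32.9171
row 4: Σ corner-gray over 7 cells = 3833  → 26.9482
row 5: Σ corner-gray over 7 cells = 2793  → 19.6364
row 6: Σ corner-gray over 7 cells = 2994  → 21.0495
row 7: Σ corner-gray over 7 cells = 3155  → 22.1814
row 8: Σ corner-gray over 7 cells = 3427  → 24.0938
row 9: Σ corner-gray over 7 cells = 3763  → 26.4560
Σ rows: total corner-gray = 34482  → 242.4280 mm³


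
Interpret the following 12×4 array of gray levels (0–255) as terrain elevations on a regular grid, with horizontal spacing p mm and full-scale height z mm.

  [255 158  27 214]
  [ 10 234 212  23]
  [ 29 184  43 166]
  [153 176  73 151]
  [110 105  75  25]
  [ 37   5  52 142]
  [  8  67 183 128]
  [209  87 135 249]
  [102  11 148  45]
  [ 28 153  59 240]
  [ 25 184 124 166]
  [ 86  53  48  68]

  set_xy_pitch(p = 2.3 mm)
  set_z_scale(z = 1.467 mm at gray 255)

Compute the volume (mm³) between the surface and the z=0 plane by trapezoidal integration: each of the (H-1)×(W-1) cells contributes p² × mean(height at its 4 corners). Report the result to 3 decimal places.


110.525

height_mm = gray/255 × 1.467; cell vol = 2.3² × mean(4 corners)
unit = 2.3² × 1.467 / (4×255) = 0.00760826 mm³ per gray-sum
row 0: Σ corner-gray over 3 cells = 1764  → 13.4210
row 1: Σ corner-gray over 3 cells = 1574  → 11.9754
row 2: Σ corner-gray over 3 cells = 1451  → 11.0396
row 3: Σ corner-gray over 3 cells = 1297  → 9.8679
row 4: Σ corner-gray over 3 cells = 788  → 5.9953
row 5: Σ corner-gray over 3 cells = 929  → 7.0681
row 6: Σ corner-gray over 3 cells = 1538  → 11.7015
row 7: Σ corner-gray over 3 cells = 1367  → 10.4005
row 8: Σ corner-gray over 3 cells = 1157  → 8.8028
row 9: Σ corner-gray over 3 cells = 1499  → 11.4048
row 10: Σ corner-gray over 3 cells = 1163  → 8.8484
Σ rows: total corner-gray = 14527  → 110.5253 mm³


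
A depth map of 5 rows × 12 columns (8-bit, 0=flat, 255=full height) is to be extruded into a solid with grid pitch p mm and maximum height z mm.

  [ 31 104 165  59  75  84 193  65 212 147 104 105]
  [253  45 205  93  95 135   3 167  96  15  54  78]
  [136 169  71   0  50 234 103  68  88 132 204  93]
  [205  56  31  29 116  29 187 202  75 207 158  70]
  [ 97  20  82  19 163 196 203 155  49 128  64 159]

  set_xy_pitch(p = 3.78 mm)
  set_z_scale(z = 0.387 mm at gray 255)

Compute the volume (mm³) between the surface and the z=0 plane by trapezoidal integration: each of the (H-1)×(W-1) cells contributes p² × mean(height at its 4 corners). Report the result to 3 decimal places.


103.566

height_mm = gray/255 × 0.387; cell vol = 3.78² × mean(4 corners)
unit = 3.78² × 0.387 / (4×255) = 0.00542119 mm³ per gray-sum
row 0: Σ corner-gray over 11 cells = 4699  → 25.4742
row 1: Σ corner-gray over 11 cells = 4614  → 25.0134
row 2: Σ corner-gray over 11 cells = 4922  → 26.6831
row 3: Σ corner-gray over 11 cells = 4869  → 26.3958
Σ rows: total corner-gray = 19104  → 103.5664 mm³


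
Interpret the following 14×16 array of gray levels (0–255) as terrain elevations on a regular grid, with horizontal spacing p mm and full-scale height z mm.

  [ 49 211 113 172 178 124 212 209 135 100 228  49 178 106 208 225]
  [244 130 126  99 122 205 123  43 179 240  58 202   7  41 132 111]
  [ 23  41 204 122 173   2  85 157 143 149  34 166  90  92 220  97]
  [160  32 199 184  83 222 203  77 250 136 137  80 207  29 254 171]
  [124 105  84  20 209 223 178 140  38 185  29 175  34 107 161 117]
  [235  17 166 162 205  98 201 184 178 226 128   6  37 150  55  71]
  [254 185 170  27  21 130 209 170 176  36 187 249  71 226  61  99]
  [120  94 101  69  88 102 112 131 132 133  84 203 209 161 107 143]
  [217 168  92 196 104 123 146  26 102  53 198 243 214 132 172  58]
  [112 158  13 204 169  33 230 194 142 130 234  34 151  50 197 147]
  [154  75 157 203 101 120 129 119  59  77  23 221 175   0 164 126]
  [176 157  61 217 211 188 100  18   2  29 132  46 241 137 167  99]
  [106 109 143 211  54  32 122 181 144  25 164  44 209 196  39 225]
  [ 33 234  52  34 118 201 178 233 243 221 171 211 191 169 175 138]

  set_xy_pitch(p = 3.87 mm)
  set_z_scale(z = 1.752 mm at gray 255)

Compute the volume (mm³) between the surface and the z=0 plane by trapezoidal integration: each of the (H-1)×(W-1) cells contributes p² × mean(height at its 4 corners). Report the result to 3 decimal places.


height_mm = gray/255 × 1.752; cell vol = 3.87² × mean(4 corners)
unit = 3.87² × 1.752 / (4×255) = 0.025725 mm³ per gray-sum
row 0: Σ corner-gray over 15 cells = 8489  → 218.3798
row 1: Σ corner-gray over 15 cells = 7245  → 186.3778
row 2: Σ corner-gray over 15 cells = 7993  → 205.6202
row 3: Σ corner-gray over 15 cells = 8134  → 209.2474
row 4: Σ corner-gray over 15 cells = 7549  → 194.1982
row 5: Σ corner-gray over 15 cells = 8121  → 208.9130
row 6: Σ corner-gray over 15 cells = 7904  → 203.3306
row 7: Σ corner-gray over 15 cells = 7928  → 203.9480
row 8: Σ corner-gray over 15 cells = 8350  → 214.8040
row 9: Σ corner-gray over 15 cells = 7663  → 197.1309
row 10: Σ corner-gray over 15 cells = 7213  → 185.5546
row 11: Σ corner-gray over 15 cells = 7364  → 189.4391
row 12: Σ corner-gray over 15 cells = 8710  → 224.0650
Σ rows: total corner-gray = 102663  → 2641.0086 mm³

2641.009
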